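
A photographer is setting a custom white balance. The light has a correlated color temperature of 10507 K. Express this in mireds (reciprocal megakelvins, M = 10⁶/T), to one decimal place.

95.2 mireds

M = 10⁶ / 10507 = 95.175 → 95.2 mireds.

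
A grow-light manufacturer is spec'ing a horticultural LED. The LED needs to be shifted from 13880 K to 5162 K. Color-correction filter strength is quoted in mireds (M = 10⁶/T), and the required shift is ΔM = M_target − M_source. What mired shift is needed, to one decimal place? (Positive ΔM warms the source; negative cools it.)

M_source = 10⁶/13880 = 72.046; M_target = 10⁶/5162 = 193.723.
ΔM = 193.723 − 72.046 = 121.677 → +121.7 mireds, a warming shift.

+121.7 mireds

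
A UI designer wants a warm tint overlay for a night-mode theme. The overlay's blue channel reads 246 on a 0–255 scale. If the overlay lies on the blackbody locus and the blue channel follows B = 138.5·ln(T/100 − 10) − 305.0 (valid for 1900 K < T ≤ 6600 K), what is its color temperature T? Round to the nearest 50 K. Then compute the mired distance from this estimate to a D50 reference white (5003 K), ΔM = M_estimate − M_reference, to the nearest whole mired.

-42 mireds

ln(t − 10) = (246 + 305.0) / 138.5 = 3.9783.
t − 10 = e^3.9783 = 53.428, so t = 63.428.
T = 100·t = 6343 K → 6350 K to the nearest 50 K.
M_estimate = 10⁶/6350 = 157.48; M_reference = 10⁶/5003 = 199.88.
ΔM = 157.48 − 199.88 = -42.40 → -42 mireds.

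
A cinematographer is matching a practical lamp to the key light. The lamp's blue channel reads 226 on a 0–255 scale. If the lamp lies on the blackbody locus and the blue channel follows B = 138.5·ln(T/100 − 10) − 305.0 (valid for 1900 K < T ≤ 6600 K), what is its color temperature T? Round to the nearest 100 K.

5600 K

ln(t − 10) = (226 + 305.0) / 138.5 = 3.8339.
t − 10 = e^3.8339 = 46.244, so t = 56.244.
T = 100·t = 5624 K → 5600 K to the nearest 100 K.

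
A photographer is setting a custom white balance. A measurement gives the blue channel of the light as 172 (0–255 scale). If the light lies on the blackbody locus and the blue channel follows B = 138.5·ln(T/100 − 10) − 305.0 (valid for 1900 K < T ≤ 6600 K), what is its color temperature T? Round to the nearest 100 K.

ln(t − 10) = (172 + 305.0) / 138.5 = 3.4440.
t − 10 = e^3.4440 = 31.313, so t = 41.313.
T = 100·t = 4131 K → 4100 K to the nearest 100 K.

4100 K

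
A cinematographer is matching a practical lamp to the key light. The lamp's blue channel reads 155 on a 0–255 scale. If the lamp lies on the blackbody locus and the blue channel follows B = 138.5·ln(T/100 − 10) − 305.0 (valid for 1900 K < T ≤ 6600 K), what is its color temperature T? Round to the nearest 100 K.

ln(t − 10) = (155 + 305.0) / 138.5 = 3.3213.
t − 10 = e^3.3213 = 27.696, so t = 37.696.
T = 100·t = 3770 K → 3800 K to the nearest 100 K.

3800 K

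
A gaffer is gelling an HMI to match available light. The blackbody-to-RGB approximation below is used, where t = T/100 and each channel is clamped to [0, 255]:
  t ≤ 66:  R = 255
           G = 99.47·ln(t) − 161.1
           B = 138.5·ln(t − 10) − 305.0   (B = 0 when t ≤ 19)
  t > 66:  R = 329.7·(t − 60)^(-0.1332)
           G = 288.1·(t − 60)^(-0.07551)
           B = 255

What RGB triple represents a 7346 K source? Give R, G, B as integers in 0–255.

t = 7346/100 = 73.46; the t > 66 branch applies.
R = 329.7·(73.46 − 60)^(-0.1332) = 329.7·13.46^(-0.1332) = 329.7·0.70731 = 233.201.
G = 288.1·(73.46 − 60)^(-0.07551) = 288.1·13.46^(-0.07551) = 288.1·0.82176 = 236.749.
B = 255 by definition for t > 66.
Rounded: (233, 237, 255).

R=233, G=237, B=255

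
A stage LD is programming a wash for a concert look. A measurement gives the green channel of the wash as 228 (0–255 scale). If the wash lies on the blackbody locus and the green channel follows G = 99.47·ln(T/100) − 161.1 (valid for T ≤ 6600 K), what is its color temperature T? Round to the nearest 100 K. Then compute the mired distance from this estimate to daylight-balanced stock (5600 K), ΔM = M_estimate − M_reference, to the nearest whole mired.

+21 mireds

ln t = (228 + 161.1) / 99.47 = 3.9117.
t = e^3.9117 = 49.985.
T = 100·t = 4999 K → 5000 K to the nearest 100 K.
M_estimate = 10⁶/5000 = 200.00; M_reference = 10⁶/5600 = 178.57.
ΔM = 200.00 − 178.57 = 21.43 → +21 mireds.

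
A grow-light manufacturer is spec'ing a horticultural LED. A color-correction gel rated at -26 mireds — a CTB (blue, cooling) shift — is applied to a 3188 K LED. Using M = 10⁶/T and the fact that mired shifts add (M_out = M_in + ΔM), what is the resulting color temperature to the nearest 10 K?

M_in = 10⁶/3188 = 313.68 mireds.
M_out = 313.68 + (-26) = 287.68 mireds.
T_out = 10⁶/287.68 = 3476.1 K → 3480 K.

3480 K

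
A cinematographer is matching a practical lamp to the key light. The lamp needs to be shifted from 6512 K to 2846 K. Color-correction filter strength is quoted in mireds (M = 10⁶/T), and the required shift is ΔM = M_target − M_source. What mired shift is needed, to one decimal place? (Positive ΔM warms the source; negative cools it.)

+197.8 mireds

M_source = 10⁶/6512 = 153.563; M_target = 10⁶/2846 = 351.370.
ΔM = 351.370 − 153.563 = 197.808 → +197.8 mireds, a warming shift.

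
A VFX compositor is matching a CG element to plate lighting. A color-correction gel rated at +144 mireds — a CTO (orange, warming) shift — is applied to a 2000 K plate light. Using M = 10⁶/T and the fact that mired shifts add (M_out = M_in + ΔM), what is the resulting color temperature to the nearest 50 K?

1550 K

M_in = 10⁶/2000 = 500.00 mireds.
M_out = 500.00 + (+144) = 644.00 mireds.
T_out = 10⁶/644.00 = 1552.8 K → 1550 K.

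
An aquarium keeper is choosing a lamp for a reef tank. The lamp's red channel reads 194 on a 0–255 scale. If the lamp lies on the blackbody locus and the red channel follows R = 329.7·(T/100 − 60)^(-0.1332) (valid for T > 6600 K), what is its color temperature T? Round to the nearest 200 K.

(t − 60)^(-0.1332) = 194/329.7 = 0.58841.
t − 60 = 0.58841^(1/-0.1332) = 0.58841^(-7.508) = 53.593, so t = 113.593.
T = 100·t = 11359 K → 11400 K to the nearest 200 K.

11400 K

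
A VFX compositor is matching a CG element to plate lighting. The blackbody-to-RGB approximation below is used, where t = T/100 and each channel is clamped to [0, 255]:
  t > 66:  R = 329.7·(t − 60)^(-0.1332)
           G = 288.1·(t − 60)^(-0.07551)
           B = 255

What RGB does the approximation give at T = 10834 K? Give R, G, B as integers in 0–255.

t = 10834/100 = 108.34; the t > 66 branch applies.
R = 329.7·(108.34 − 60)^(-0.1332) = 329.7·48.34^(-0.1332) = 329.7·0.59655 = 196.684.
G = 288.1·(108.34 − 60)^(-0.07551) = 288.1·48.34^(-0.07551) = 288.1·0.74614 = 214.962.
B = 255 by definition for t > 66.
Rounded: (197, 215, 255).

R=197, G=215, B=255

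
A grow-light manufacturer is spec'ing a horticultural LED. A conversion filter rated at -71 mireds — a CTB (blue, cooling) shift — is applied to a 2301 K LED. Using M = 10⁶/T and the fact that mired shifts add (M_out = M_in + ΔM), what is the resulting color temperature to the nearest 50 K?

M_in = 10⁶/2301 = 434.59 mireds.
M_out = 434.59 + (-71) = 363.59 mireds.
T_out = 10⁶/363.59 = 2750.3 K → 2750 K.

2750 K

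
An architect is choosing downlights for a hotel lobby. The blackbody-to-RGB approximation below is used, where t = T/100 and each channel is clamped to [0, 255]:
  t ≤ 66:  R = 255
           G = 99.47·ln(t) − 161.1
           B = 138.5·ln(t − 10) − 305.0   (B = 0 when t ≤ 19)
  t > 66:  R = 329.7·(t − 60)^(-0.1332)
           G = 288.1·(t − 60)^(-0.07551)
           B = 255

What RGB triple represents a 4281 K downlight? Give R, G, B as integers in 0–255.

t = 4281/100 = 42.81; the t ≤ 66 branch applies.
R = 255 by definition for t ≤ 66.
G = 99.47·ln 42.81 − 161.1 = 99.47·3.7568 − 161.1 = 212.586.
B = 138.5·ln(42.81 − 10) − 305.0 = 138.5·ln 32.81 − 305.0 = 138.5·3.4907 − 305.0 = 178.467.
Rounded: (255, 213, 178).

R=255, G=213, B=178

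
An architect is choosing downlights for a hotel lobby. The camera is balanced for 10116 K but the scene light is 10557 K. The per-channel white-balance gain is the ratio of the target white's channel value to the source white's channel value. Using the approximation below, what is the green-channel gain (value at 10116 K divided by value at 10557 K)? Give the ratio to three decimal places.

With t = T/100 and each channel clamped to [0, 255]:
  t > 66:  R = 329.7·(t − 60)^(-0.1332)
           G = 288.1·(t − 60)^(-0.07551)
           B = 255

At 10557 K (t = 105.57):
  G = 288.1·(105.57 − 60)^(-0.07551) = 288.1·45.57^(-0.07551) = 288.1·0.74947 = 215.922.
At 10116 K (t = 101.16):
  G = 288.1·(101.16 − 60)^(-0.07551) = 288.1·41.16^(-0.07551) = 288.1·0.75525 = 217.588.
Gain = 217.588 / 215.922 = 1.0077 → 1.008.

1.008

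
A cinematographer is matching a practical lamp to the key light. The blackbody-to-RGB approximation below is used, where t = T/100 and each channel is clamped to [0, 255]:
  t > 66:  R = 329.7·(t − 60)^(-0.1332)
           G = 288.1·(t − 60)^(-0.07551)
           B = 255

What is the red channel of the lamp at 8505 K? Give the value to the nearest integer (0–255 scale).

215

t = 8505/100 = 85.05; the t > 66 branch applies.
R = 329.7·(85.05 − 60)^(-0.1332) = 329.7·25.05^(-0.1332) = 329.7·0.65115 = 214.683.
Rounded: 215.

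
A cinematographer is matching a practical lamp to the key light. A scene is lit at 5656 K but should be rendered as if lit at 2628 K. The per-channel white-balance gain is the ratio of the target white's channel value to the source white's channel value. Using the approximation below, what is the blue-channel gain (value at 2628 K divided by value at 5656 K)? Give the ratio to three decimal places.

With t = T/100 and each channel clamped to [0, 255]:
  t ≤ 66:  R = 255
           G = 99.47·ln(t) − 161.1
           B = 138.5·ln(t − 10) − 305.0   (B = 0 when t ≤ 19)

0.359

At 5656 K (t = 56.56):
  B = 138.5·ln(56.56 − 10) − 305.0 = 138.5·ln 46.56 − 305.0 = 138.5·3.8407 − 305.0 = 226.943.
At 2628 K (t = 26.28):
  B = 138.5·ln(26.28 − 10) − 305.0 = 138.5·ln 16.28 − 305.0 = 138.5·2.7899 − 305.0 = 81.406.
Gain = 81.406 / 226.943 = 0.3587 → 0.359.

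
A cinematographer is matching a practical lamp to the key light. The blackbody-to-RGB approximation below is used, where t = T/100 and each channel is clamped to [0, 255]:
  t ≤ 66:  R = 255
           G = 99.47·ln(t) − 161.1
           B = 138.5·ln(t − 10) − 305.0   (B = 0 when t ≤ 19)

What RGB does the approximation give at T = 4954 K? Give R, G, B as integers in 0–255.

R=255, G=227, B=204

t = 4954/100 = 49.54; the t ≤ 66 branch applies.
R = 255 by definition for t ≤ 66.
G = 99.47·ln 49.54 − 161.1 = 99.47·3.9028 − 161.1 = 227.110.
B = 138.5·ln(49.54 − 10) − 305.0 = 138.5·ln 39.54 − 305.0 = 138.5·3.6773 − 305.0 = 204.308.
Rounded: (255, 227, 204).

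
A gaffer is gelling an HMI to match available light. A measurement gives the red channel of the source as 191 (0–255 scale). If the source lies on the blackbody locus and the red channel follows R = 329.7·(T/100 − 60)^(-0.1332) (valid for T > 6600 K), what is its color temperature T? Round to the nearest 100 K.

(t − 60)^(-0.1332) = 191/329.7 = 0.57931.
t − 60 = 0.57931^(1/-0.1332) = 0.57931^(-7.508) = 60.245, so t = 120.245.
T = 100·t = 12025 K → 12000 K to the nearest 100 K.

12000 K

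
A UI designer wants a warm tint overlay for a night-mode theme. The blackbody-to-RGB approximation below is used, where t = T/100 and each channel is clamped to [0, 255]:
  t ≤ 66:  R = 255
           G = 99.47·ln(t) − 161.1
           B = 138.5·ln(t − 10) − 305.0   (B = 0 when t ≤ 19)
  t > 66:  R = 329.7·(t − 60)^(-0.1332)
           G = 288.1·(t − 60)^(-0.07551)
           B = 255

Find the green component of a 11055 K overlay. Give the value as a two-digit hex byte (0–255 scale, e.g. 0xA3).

t = 11055/100 = 110.55; the t > 66 branch applies.
G = 288.1·(110.55 − 60)^(-0.07551) = 288.1·50.55^(-0.07551) = 288.1·0.74362 = 214.237.
Rounded: 214; in hex, 0xD6.

0xD6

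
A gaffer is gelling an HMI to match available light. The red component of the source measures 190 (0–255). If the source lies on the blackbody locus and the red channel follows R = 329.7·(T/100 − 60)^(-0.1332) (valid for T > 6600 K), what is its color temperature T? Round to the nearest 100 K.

12300 K

(t − 60)^(-0.1332) = 190/329.7 = 0.57628.
t − 60 = 0.57628^(1/-0.1332) = 0.57628^(-7.508) = 62.667, so t = 122.667.
T = 100·t = 12267 K → 12300 K to the nearest 100 K.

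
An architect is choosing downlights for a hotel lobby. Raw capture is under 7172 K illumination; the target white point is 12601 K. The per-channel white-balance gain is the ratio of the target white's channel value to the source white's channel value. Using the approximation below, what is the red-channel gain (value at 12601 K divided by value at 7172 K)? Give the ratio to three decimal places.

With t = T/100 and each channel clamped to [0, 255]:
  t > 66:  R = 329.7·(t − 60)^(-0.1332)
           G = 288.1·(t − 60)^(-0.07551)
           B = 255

0.794

At 7172 K (t = 71.72):
  R = 329.7·(71.72 − 60)^(-0.1332) = 329.7·11.72^(-0.1332) = 329.7·0.72047 = 237.541.
At 12601 K (t = 126.01):
  R = 329.7·(126.01 − 60)^(-0.1332) = 329.7·66.01^(-0.1332) = 329.7·0.57231 = 188.689.
Gain = 188.689 / 237.541 = 0.7943 → 0.794.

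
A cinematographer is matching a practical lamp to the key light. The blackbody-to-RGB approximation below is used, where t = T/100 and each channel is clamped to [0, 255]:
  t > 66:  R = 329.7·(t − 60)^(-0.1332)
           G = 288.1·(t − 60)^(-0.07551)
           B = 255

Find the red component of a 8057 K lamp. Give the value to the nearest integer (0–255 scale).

t = 8057/100 = 80.57; the t > 66 branch applies.
R = 329.7·(80.57 − 60)^(-0.1332) = 329.7·20.57^(-0.1332) = 329.7·0.66846 = 220.392.
Rounded: 220.

220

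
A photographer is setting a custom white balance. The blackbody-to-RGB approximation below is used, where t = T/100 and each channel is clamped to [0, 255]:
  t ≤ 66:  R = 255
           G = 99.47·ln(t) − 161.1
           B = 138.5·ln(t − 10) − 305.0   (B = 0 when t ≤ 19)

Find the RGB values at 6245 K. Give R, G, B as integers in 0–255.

t = 6245/100 = 62.45; the t ≤ 66 branch applies.
R = 255 by definition for t ≤ 66.
G = 99.47·ln 62.45 − 161.1 = 99.47·4.1344 − 161.1 = 250.145.
B = 138.5·ln(62.45 − 10) − 305.0 = 138.5·ln 52.45 − 305.0 = 138.5·3.9599 − 305.0 = 243.441.
Rounded: (255, 250, 243).

R=255, G=250, B=243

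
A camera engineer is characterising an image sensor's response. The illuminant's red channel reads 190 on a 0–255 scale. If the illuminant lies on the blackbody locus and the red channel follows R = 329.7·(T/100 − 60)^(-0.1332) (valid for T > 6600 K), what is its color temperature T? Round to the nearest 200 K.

(t − 60)^(-0.1332) = 190/329.7 = 0.57628.
t − 60 = 0.57628^(1/-0.1332) = 0.57628^(-7.508) = 62.667, so t = 122.667.
T = 100·t = 12267 K → 12200 K to the nearest 200 K.

12200 K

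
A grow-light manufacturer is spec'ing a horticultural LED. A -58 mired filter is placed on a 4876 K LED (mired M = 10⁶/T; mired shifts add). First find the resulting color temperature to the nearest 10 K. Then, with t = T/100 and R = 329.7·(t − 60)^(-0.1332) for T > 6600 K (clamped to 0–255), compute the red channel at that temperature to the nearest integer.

250

M_in = 10⁶/4876 = 205.09; M_out = 205.09 + (-58) = 147.09.
T_out = 10⁶/147.09 = 6798.7 K → 6800 K; t = 68.
R = 329.7·(68 − 60)^(-0.1332) = 329.7·8^(-0.1332) = 329.7·0.75807 = 249.935.
Rounded: 250.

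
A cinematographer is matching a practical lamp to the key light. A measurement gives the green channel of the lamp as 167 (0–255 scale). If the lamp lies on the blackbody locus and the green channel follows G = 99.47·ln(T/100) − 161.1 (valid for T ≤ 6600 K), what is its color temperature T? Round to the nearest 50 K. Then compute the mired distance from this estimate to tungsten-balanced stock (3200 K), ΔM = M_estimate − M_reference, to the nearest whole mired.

+58 mireds

ln t = (167 + 161.1) / 99.47 = 3.2985.
t = e^3.2985 = 27.072.
T = 100·t = 2707 K → 2700 K to the nearest 50 K.
M_estimate = 10⁶/2700 = 370.37; M_reference = 10⁶/3200 = 312.50.
ΔM = 370.37 − 312.50 = 57.87 → +58 mireds.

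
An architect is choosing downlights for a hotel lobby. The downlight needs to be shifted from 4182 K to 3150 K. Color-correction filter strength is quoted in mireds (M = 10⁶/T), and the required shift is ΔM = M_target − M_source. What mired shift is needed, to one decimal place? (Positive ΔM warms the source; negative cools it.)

+78.3 mireds

M_source = 10⁶/4182 = 239.120; M_target = 10⁶/3150 = 317.460.
ΔM = 317.460 − 239.120 = 78.340 → +78.3 mireds, a warming shift.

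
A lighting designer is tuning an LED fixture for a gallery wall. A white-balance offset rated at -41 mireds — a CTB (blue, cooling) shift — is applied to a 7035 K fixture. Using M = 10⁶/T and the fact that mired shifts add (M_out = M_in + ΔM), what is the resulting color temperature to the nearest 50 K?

9900 K

M_in = 10⁶/7035 = 142.15 mireds.
M_out = 142.15 + (-41) = 101.15 mireds.
T_out = 10⁶/101.15 = 9886.7 K → 9900 K.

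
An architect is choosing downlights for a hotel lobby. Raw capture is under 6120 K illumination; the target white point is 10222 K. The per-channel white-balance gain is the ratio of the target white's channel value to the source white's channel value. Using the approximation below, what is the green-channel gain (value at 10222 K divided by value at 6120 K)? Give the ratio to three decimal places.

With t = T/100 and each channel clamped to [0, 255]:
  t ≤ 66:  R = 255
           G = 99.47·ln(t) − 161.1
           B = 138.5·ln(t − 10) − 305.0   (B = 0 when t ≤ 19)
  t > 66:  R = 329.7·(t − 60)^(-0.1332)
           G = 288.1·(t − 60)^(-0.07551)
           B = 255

At 6120 K (t = 61.2):
  G = 99.47·ln 61.2 − 161.1 = 99.47·4.1141 − 161.1 = 248.134.
At 10222 K (t = 102.22):
  G = 288.1·(102.22 − 60)^(-0.07551) = 288.1·42.22^(-0.07551) = 288.1·0.75380 = 217.170.
Gain = 217.170 / 248.134 = 0.8752 → 0.875.

0.875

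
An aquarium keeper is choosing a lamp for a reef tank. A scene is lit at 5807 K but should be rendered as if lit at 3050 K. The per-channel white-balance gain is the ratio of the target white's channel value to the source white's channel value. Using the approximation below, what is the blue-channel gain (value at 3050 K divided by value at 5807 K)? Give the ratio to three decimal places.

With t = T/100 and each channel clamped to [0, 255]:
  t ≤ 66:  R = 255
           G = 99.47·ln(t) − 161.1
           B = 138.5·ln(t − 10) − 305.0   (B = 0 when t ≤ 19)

At 5807 K (t = 58.07):
  B = 138.5·ln(58.07 − 10) − 305.0 = 138.5·ln 48.07 − 305.0 = 138.5·3.8727 − 305.0 = 231.363.
At 3050 K (t = 30.5):
  B = 138.5·ln(30.5 − 10) − 305.0 = 138.5·ln 20.5 − 305.0 = 138.5·3.0204 − 305.0 = 113.329.
Gain = 113.329 / 231.363 = 0.4898 → 0.490.

0.490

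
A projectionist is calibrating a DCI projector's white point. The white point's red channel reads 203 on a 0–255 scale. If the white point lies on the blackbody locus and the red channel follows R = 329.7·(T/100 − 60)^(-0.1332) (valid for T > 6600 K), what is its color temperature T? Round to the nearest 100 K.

(t − 60)^(-0.1332) = 203/329.7 = 0.61571.
t − 60 = 0.61571^(1/-0.1332) = 0.61571^(-7.508) = 38.129, so t = 98.129.
T = 100·t = 9813 K → 9800 K to the nearest 100 K.

9800 K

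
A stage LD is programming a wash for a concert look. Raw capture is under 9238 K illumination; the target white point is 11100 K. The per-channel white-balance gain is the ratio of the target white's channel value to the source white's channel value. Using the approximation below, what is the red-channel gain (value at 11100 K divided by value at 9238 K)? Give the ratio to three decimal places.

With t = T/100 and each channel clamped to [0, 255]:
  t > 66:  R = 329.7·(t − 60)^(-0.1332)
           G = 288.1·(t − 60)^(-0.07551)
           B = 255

0.941

At 9238 K (t = 92.38):
  R = 329.7·(92.38 − 60)^(-0.1332) = 329.7·32.38^(-0.1332) = 329.7·0.62926 = 207.467.
At 11100 K (t = 111):
  R = 329.7·(111 − 60)^(-0.1332) = 329.7·51^(-0.1332) = 329.7·0.59231 = 195.286.
Gain = 195.286 / 207.467 = 0.9413 → 0.941.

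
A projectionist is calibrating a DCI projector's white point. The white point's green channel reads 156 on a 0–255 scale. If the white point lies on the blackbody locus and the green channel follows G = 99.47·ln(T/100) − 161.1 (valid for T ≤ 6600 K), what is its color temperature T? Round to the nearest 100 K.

2400 K

ln t = (156 + 161.1) / 99.47 = 3.1879.
t = e^3.1879 = 24.237.
T = 100·t = 2424 K → 2400 K to the nearest 100 K.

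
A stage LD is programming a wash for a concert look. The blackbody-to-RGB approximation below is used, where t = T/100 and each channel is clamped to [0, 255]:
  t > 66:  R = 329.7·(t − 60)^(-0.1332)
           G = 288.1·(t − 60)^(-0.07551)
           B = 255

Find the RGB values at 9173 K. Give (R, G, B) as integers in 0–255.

(208, 222, 255)

t = 9173/100 = 91.73; the t > 66 branch applies.
R = 329.7·(91.73 − 60)^(-0.1332) = 329.7·31.73^(-0.1332) = 329.7·0.63096 = 208.029.
G = 288.1·(91.73 − 60)^(-0.07551) = 288.1·31.73^(-0.07551) = 288.1·0.77024 = 221.905.
B = 255 by definition for t > 66.
Rounded: (208, 222, 255).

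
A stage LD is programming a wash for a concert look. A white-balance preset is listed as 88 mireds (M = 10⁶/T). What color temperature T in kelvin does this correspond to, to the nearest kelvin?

11364 K

T = 10⁶ / 88 = 11363.64 K → 11364 K.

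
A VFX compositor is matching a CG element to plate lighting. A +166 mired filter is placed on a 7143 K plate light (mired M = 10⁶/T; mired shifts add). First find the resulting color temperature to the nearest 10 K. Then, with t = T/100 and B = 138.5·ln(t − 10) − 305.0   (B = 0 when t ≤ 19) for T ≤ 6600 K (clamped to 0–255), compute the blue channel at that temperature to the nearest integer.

127

M_in = 10⁶/7143 = 140.00; M_out = 140.00 + (+166) = 306.00.
T_out = 10⁶/306.00 = 3268.0 K → 3270 K; t = 32.7.
B = 138.5·ln(32.7 − 10) − 305.0 = 138.5·ln 22.7 − 305.0 = 138.5·3.1224 − 305.0 = 127.448.
Rounded: 127.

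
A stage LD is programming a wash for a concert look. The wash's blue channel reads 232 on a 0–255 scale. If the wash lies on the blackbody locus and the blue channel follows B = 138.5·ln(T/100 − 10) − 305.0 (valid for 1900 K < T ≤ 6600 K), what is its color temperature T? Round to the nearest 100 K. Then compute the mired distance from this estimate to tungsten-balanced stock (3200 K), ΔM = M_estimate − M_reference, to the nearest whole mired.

-140 mireds

ln(t − 10) = (232 + 305.0) / 138.5 = 3.8773.
t − 10 = e^3.8773 = 48.292, so t = 58.292.
T = 100·t = 5829 K → 5800 K to the nearest 100 K.
M_estimate = 10⁶/5800 = 172.41; M_reference = 10⁶/3200 = 312.50.
ΔM = 172.41 − 312.50 = -140.09 → -140 mireds.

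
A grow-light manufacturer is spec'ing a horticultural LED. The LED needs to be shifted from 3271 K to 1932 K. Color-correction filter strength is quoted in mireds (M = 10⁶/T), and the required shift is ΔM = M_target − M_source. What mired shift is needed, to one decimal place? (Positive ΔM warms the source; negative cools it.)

M_source = 10⁶/3271 = 305.717; M_target = 10⁶/1932 = 517.598.
ΔM = 517.598 − 305.717 = 211.881 → +211.9 mireds, a warming shift.

+211.9 mireds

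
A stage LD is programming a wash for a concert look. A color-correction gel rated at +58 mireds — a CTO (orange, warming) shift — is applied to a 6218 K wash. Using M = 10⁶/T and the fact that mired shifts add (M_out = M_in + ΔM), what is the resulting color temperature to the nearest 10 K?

4570 K

M_in = 10⁶/6218 = 160.82 mireds.
M_out = 160.82 + (+58) = 218.82 mireds.
T_out = 10⁶/218.82 = 4569.9 K → 4570 K.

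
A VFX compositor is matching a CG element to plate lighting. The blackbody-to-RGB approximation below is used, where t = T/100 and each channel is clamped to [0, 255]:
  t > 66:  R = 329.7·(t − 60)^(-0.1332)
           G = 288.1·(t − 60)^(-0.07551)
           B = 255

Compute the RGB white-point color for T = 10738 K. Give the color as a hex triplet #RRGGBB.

t = 10738/100 = 107.38; the t > 66 branch applies.
R = 329.7·(107.38 − 60)^(-0.1332) = 329.7·47.38^(-0.1332) = 329.7·0.59815 = 197.210.
G = 288.1·(107.38 − 60)^(-0.07551) = 288.1·47.38^(-0.07551) = 288.1·0.74727 = 215.288.
B = 255 by definition for t > 66.
Rounded: (197, 215, 255).
In hex: #C5D7FF.

#C5D7FF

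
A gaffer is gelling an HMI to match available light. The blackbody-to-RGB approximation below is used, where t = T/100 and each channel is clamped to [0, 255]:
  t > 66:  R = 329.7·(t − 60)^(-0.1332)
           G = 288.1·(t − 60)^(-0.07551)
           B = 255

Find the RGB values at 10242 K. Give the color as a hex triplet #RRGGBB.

#C8D9FF

t = 10242/100 = 102.42; the t > 66 branch applies.
R = 329.7·(102.42 − 60)^(-0.1332) = 329.7·42.42^(-0.1332) = 329.7·0.60703 = 200.137.
G = 288.1·(102.42 − 60)^(-0.07551) = 288.1·42.42^(-0.07551) = 288.1·0.75353 = 217.093.
B = 255 by definition for t > 66.
Rounded: (200, 217, 255).
In hex: #C8D9FF.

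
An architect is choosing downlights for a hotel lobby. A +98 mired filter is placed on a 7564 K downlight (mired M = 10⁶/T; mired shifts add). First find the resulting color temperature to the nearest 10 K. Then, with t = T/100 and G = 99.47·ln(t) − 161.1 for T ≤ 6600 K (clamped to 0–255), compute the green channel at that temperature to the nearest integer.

M_in = 10⁶/7564 = 132.21; M_out = 132.21 + (+98) = 230.21.
T_out = 10⁶/230.21 = 4344.0 K → 4340 K; t = 43.4.
G = 99.47·ln 43.4 − 161.1 = 99.47·3.7705 − 161.1 = 213.948.
Rounded: 214.

214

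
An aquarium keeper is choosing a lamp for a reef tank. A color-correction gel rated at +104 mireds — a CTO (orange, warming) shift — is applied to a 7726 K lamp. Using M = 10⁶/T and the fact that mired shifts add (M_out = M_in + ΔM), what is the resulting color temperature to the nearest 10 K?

M_in = 10⁶/7726 = 129.43 mireds.
M_out = 129.43 + (+104) = 233.43 mireds.
T_out = 10⁶/233.43 = 4283.9 K → 4280 K.

4280 K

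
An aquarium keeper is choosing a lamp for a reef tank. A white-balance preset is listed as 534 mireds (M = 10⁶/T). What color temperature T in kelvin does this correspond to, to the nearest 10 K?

1870 K

T = 10⁶ / 534 = 1872.66 K → 1870 K.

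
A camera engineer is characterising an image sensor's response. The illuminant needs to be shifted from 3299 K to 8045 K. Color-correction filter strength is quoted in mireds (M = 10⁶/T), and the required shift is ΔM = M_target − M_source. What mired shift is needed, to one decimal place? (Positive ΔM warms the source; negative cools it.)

-178.8 mireds

M_source = 10⁶/3299 = 303.122; M_target = 10⁶/8045 = 124.301.
ΔM = 124.301 − 303.122 = -178.821 → -178.8 mireds, a cooling shift.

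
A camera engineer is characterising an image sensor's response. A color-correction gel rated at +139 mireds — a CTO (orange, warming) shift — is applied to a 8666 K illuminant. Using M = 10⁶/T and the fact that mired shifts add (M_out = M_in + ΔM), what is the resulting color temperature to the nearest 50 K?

3950 K

M_in = 10⁶/8666 = 115.39 mireds.
M_out = 115.39 + (+139) = 254.39 mireds.
T_out = 10⁶/254.39 = 3930.9 K → 3950 K.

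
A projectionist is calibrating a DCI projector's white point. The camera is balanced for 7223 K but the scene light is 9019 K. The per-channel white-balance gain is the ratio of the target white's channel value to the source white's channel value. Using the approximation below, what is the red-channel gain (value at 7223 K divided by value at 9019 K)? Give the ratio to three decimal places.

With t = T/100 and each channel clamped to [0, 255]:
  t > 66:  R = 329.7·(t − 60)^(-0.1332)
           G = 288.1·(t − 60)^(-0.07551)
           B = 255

At 9019 K (t = 90.19):
  R = 329.7·(90.19 − 60)^(-0.1332) = 329.7·30.19^(-0.1332) = 329.7·0.63516 = 209.412.
At 7223 K (t = 72.23):
  R = 329.7·(72.23 − 60)^(-0.1332) = 329.7·12.23^(-0.1332) = 329.7·0.71640 = 236.197.
Gain = 236.197 / 209.412 = 1.1279 → 1.128.

1.128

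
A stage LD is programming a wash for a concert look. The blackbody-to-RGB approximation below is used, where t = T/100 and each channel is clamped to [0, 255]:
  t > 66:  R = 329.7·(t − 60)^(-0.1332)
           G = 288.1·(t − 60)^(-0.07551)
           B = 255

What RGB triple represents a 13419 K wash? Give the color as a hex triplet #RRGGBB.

#BAD0FF

t = 13419/100 = 134.19; the t > 66 branch applies.
R = 329.7·(134.19 − 60)^(-0.1332) = 329.7·74.19^(-0.1332) = 329.7·0.56347 = 185.776.
G = 288.1·(134.19 − 60)^(-0.07551) = 288.1·74.19^(-0.07551) = 288.1·0.72239 = 208.120.
B = 255 by definition for t > 66.
Rounded: (186, 208, 255).
In hex: #BAD0FF.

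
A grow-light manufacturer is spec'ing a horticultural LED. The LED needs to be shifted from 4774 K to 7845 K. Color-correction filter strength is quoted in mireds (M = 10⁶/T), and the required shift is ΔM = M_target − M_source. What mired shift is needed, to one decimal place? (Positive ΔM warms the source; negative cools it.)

M_source = 10⁶/4774 = 209.468; M_target = 10⁶/7845 = 127.470.
ΔM = 127.470 − 209.468 = -81.998 → -82.0 mireds, a cooling shift.

-82.0 mireds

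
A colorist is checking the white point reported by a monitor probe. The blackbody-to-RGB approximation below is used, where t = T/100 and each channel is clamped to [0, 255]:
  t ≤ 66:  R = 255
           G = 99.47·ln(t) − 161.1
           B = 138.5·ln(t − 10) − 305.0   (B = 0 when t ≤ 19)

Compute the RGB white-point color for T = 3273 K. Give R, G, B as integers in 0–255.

t = 3273/100 = 32.73; the t ≤ 66 branch applies.
R = 255 by definition for t ≤ 66.
G = 99.47·ln 32.73 − 161.1 = 99.47·3.4883 − 161.1 = 185.880.
B = 138.5·ln(32.73 − 10) − 305.0 = 138.5·ln 22.73 − 305.0 = 138.5·3.1237 − 305.0 = 127.630.
Rounded: (255, 186, 128).

R=255, G=186, B=128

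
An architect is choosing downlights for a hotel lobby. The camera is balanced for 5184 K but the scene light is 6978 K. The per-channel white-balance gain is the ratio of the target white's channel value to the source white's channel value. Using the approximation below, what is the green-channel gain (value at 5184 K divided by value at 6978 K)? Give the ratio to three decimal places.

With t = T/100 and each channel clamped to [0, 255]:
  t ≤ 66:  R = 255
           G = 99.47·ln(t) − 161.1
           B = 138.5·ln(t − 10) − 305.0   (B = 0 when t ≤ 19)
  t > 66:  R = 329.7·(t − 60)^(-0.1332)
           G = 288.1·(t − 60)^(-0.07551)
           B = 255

At 6978 K (t = 69.78):
  G = 288.1·(69.78 − 60)^(-0.07551) = 288.1·9.78^(-0.07551) = 288.1·0.84182 = 242.528.
At 5184 K (t = 51.84):
  G = 99.47·ln 51.84 − 161.1 = 99.47·3.9482 − 161.1 = 231.624.
Gain = 231.624 / 242.528 = 0.9550 → 0.955.

0.955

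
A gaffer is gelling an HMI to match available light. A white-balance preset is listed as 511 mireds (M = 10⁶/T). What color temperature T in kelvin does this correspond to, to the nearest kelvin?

1957 K

T = 10⁶ / 511 = 1956.95 K → 1957 K.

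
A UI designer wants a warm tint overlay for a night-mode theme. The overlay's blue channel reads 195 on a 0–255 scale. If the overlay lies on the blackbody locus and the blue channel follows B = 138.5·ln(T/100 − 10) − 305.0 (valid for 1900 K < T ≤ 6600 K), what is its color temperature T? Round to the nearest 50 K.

4700 K

ln(t − 10) = (195 + 305.0) / 138.5 = 3.6101.
t − 10 = e^3.6101 = 36.970, so t = 46.970.
T = 100·t = 4697 K → 4700 K to the nearest 50 K.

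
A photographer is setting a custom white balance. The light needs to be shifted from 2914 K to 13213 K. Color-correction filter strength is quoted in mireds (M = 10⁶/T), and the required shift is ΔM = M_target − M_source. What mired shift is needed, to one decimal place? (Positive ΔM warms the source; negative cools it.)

M_source = 10⁶/2914 = 343.171; M_target = 10⁶/13213 = 75.683.
ΔM = 75.683 − 343.171 = -267.488 → -267.5 mireds, a cooling shift.

-267.5 mireds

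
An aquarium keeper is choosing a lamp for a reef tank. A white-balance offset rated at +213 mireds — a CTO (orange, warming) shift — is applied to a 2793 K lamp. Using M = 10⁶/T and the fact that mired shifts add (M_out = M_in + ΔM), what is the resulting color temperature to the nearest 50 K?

1750 K

M_in = 10⁶/2793 = 358.04 mireds.
M_out = 358.04 + (+213) = 571.04 mireds.
T_out = 10⁶/571.04 = 1751.2 K → 1750 K.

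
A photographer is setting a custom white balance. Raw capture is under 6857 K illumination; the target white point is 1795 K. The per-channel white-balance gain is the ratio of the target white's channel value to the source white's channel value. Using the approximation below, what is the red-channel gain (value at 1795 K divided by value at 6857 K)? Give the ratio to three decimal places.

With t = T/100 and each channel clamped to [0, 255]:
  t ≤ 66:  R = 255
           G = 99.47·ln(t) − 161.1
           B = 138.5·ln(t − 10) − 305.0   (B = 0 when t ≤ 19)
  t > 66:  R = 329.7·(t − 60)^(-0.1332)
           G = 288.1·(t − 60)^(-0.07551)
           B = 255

1.030

At 6857 K (t = 68.57):
  R = 329.7·(68.57 − 60)^(-0.1332) = 329.7·8.57^(-0.1332) = 329.7·0.75115 = 247.654.
At 1795 K (t = 17.95):
  R = 255 by definition for t ≤ 66.
Gain = 255.000 / 247.654 = 1.0297 → 1.030.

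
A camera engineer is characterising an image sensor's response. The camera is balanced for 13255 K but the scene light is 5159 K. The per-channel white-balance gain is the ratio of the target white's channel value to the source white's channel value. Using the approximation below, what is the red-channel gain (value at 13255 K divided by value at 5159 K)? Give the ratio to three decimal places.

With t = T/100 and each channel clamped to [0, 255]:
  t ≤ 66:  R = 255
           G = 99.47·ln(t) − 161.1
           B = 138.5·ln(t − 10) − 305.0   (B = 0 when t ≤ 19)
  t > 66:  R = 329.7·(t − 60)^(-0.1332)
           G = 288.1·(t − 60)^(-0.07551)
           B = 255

At 5159 K (t = 51.59):
  R = 255 by definition for t ≤ 66.
At 13255 K (t = 132.55):
  R = 329.7·(132.55 − 60)^(-0.1332) = 329.7·72.55^(-0.1332) = 329.7·0.56515 = 186.330.
Gain = 186.330 / 255.000 = 0.7307 → 0.731.

0.731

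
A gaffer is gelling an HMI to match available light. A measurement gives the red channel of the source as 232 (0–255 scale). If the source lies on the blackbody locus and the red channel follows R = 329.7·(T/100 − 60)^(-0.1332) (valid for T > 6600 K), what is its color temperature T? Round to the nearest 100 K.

7400 K

(t − 60)^(-0.1332) = 232/329.7 = 0.70367.
t − 60 = 0.70367^(1/-0.1332) = 0.70367^(-7.508) = 13.992, so t = 73.992.
T = 100·t = 7399 K → 7400 K to the nearest 100 K.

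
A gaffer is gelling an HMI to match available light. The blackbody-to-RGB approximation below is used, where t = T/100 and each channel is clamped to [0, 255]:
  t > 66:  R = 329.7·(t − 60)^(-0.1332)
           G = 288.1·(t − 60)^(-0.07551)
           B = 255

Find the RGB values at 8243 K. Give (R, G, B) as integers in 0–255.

t = 8243/100 = 82.43; the t > 66 branch applies.
R = 329.7·(82.43 − 60)^(-0.1332) = 329.7·22.43^(-0.1332) = 329.7·0.66080 = 217.866.
G = 288.1·(82.43 − 60)^(-0.07551) = 288.1·22.43^(-0.07551) = 288.1·0.79068 = 227.794.
B = 255 by definition for t > 66.
Rounded: (218, 228, 255).

(218, 228, 255)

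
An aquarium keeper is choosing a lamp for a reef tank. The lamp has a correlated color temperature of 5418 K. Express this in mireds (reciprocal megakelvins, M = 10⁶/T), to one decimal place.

184.6 mireds

M = 10⁶ / 5418 = 184.570 → 184.6 mireds.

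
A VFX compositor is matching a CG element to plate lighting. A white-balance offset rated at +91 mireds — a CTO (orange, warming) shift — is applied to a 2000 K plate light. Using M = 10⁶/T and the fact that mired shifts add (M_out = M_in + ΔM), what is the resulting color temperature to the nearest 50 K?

M_in = 10⁶/2000 = 500.00 mireds.
M_out = 500.00 + (+91) = 591.00 mireds.
T_out = 10⁶/591.00 = 1692.0 K → 1700 K.

1700 K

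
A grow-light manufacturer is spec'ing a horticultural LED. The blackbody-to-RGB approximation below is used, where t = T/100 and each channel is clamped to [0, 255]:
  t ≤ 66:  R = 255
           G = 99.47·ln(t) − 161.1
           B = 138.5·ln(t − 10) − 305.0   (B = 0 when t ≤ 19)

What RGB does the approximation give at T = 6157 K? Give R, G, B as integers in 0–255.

R=255, G=249, B=241

t = 6157/100 = 61.57; the t ≤ 66 branch applies.
R = 255 by definition for t ≤ 66.
G = 99.47·ln 61.57 − 161.1 = 99.47·4.1202 − 161.1 = 248.734.
B = 138.5·ln(61.57 − 10) − 305.0 = 138.5·ln 51.57 − 305.0 = 138.5·3.9429 − 305.0 = 241.097.
Rounded: (255, 249, 241).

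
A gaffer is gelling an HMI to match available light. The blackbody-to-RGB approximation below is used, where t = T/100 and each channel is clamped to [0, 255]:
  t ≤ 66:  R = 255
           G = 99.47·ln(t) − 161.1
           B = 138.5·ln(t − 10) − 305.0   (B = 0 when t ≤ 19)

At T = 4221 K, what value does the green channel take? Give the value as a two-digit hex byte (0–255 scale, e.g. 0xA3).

0xD3

t = 4221/100 = 42.21; the t ≤ 66 branch applies.
G = 99.47·ln 42.21 − 161.1 = 99.47·3.7427 − 161.1 = 211.182.
Rounded: 211; in hex, 0xD3.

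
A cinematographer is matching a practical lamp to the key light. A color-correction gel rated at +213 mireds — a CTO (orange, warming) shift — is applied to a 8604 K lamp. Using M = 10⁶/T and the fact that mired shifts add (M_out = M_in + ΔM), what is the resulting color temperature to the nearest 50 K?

3050 K

M_in = 10⁶/8604 = 116.23 mireds.
M_out = 116.23 + (+213) = 329.23 mireds.
T_out = 10⁶/329.23 = 3037.4 K → 3050 K.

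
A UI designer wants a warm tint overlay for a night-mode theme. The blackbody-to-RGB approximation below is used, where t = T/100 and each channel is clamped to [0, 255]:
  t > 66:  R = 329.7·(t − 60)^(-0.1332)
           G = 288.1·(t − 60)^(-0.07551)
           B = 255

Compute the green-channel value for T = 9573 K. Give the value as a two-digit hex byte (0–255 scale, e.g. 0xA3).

t = 9573/100 = 95.73; the t > 66 branch applies.
G = 288.1·(95.73 − 60)^(-0.07551) = 288.1·35.73^(-0.07551) = 288.1·0.76336 = 219.925.
Rounded: 220; in hex, 0xDC.

0xDC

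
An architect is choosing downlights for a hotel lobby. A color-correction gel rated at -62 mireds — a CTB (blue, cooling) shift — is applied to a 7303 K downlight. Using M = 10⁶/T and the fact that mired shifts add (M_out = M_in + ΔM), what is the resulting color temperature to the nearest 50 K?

M_in = 10⁶/7303 = 136.93 mireds.
M_out = 136.93 + (-62) = 74.93 mireds.
T_out = 10⁶/74.93 = 13345.8 K → 13350 K.

13350 K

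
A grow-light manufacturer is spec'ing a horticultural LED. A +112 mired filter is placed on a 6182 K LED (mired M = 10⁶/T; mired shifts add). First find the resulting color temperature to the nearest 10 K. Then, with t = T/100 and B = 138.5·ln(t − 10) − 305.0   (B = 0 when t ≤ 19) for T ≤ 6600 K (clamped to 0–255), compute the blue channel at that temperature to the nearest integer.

149

M_in = 10⁶/6182 = 161.76; M_out = 161.76 + (+112) = 273.76.
T_out = 10⁶/273.76 = 3652.8 K → 3650 K; t = 36.5.
B = 138.5·ln(36.5 − 10) − 305.0 = 138.5·ln 26.5 − 305.0 = 138.5·3.2771 − 305.0 = 148.885.
Rounded: 149.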